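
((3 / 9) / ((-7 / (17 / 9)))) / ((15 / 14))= -34 / 405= -0.08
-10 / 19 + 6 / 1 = 104 / 19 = 5.47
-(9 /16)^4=-6561 /65536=-0.10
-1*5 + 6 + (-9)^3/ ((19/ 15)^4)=-36775304/ 130321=-282.19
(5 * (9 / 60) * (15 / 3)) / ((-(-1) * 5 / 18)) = 27 / 2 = 13.50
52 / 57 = 0.91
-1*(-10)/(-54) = -5/27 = -0.19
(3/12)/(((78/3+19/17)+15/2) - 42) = -17/502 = -0.03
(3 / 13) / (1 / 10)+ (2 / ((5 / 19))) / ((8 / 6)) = 1041 / 130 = 8.01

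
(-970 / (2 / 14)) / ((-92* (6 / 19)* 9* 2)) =64505 / 4968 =12.98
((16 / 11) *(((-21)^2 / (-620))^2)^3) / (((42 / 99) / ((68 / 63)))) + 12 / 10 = 2980682764288251 / 1775007362000000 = 1.68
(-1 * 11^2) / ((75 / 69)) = -2783 / 25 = -111.32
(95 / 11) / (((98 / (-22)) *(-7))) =95 / 343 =0.28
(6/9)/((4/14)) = 7/3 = 2.33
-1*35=-35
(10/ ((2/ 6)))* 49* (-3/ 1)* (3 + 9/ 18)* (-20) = 308700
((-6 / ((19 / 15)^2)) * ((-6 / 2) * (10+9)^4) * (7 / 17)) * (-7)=-71640450 / 17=-4214144.12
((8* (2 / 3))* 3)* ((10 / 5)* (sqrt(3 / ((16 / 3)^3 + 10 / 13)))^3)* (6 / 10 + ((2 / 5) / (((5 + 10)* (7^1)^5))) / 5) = 95568013944* sqrt(695734) / 1504319108670875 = 0.05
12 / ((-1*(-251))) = 12 / 251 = 0.05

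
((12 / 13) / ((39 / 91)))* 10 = 21.54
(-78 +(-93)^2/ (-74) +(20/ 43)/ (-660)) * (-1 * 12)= 40926946/ 17501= 2338.55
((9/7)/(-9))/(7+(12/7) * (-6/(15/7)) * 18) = 5/2779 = 0.00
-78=-78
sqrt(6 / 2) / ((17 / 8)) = 8 * sqrt(3) / 17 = 0.82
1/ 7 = 0.14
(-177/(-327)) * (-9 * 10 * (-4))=21240/109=194.86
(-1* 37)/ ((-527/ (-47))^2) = -81733/ 277729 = -0.29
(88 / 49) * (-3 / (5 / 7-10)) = 264 / 455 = 0.58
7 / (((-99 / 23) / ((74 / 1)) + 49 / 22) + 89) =65527 / 853434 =0.08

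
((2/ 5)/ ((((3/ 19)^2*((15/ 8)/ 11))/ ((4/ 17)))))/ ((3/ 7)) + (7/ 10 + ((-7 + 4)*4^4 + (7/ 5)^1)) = -49174199/ 68850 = -714.22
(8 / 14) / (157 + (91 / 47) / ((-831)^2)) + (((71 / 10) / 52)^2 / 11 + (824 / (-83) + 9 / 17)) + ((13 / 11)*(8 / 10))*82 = 12288864330837104429 / 180362355919345600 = 68.13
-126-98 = -224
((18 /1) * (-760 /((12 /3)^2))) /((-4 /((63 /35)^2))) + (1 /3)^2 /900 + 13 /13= 1404439 /2025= 693.55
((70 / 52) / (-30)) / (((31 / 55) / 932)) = -89705 / 1209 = -74.20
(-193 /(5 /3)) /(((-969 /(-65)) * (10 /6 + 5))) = -7527 /6460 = -1.17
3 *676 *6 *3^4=985608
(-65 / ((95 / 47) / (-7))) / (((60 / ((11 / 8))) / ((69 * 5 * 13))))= 14067053 / 608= 23136.60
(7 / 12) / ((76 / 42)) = 49 / 152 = 0.32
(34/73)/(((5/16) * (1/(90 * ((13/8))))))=15912/73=217.97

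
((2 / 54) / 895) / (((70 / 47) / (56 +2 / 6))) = 7943 / 5074650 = 0.00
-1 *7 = -7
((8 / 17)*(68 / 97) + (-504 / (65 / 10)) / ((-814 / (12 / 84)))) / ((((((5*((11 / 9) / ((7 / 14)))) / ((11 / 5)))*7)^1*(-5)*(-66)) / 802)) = 106042044 / 4939809875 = 0.02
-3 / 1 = -3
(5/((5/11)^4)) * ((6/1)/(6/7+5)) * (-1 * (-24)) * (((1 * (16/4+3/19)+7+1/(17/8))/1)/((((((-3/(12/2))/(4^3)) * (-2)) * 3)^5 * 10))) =1102206496415940608/74491875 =14796331766.60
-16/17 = -0.94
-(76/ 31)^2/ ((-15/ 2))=11552/ 14415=0.80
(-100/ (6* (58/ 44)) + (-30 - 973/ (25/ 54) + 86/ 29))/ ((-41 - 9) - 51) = 4657454/ 219675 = 21.20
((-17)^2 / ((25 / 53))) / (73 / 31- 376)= -474827 / 289575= -1.64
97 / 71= 1.37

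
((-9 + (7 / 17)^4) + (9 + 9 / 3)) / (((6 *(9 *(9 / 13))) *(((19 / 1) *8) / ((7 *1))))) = 5754931 / 1542465828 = 0.00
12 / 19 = 0.63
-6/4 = -3/2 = -1.50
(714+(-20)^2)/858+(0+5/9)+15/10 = 8633/2574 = 3.35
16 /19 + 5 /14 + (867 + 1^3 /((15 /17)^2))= 52038599 /59850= 869.48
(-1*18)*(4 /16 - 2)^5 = 151263 /512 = 295.44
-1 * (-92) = 92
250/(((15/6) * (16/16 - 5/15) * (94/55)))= 4125/47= 87.77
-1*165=-165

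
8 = 8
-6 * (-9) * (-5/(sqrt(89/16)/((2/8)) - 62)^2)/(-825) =18/(55 * (62 - sqrt(89))^2) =0.00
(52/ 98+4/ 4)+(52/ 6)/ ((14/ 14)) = 1499/ 147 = 10.20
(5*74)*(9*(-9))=-29970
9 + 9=18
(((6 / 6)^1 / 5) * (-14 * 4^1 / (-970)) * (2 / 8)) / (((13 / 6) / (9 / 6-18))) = -693 / 31525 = -0.02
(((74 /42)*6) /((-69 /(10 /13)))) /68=-185 /106743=-0.00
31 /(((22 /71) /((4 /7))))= 4402 /77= 57.17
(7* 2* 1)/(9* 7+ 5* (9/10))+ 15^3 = 455653/135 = 3375.21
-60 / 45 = -4 / 3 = -1.33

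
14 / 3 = 4.67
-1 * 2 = -2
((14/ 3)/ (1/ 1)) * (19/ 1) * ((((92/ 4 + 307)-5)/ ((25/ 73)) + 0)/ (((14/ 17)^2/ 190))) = 495041105/ 21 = 23573385.95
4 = 4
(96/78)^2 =1.51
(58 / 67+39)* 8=21368 / 67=318.93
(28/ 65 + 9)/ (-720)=-613/ 46800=-0.01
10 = 10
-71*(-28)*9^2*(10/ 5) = 322056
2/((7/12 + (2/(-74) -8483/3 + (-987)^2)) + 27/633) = 187368/90999197585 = 0.00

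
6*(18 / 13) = 108 / 13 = 8.31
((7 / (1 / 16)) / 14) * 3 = 24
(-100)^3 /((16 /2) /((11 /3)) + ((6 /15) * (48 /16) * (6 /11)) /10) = -444983.82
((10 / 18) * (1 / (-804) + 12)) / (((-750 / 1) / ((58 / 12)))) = -279763 / 6512400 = -0.04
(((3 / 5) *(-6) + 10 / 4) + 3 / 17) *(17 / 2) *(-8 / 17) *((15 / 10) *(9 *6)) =25434 / 85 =299.22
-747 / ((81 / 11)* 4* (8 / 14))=-6391 / 144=-44.38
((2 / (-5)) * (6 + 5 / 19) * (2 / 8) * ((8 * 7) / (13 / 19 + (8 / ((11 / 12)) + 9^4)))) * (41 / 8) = -0.03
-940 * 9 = -8460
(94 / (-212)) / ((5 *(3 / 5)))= -47 / 318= -0.15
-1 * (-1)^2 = -1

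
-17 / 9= -1.89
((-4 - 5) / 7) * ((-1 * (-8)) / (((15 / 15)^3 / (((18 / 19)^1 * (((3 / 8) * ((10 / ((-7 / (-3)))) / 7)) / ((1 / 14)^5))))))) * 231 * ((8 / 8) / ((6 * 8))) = -110020680 / 19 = -5790562.11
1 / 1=1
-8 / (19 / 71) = -568 / 19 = -29.89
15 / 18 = 5 / 6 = 0.83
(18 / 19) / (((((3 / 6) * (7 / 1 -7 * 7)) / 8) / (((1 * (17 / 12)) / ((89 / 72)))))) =-4896 / 11837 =-0.41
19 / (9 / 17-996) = -323 / 16923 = -0.02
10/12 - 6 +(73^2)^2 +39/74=3152204236/111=28398236.36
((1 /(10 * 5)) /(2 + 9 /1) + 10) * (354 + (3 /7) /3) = 13636979 /3850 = 3542.07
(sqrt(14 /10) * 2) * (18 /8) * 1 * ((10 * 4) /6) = 6 * sqrt(35) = 35.50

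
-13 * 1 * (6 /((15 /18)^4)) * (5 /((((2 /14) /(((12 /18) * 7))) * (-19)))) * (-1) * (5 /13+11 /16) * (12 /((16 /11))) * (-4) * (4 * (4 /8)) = 233662968 /2375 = 98384.41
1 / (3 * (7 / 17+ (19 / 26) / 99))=14586 / 18341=0.80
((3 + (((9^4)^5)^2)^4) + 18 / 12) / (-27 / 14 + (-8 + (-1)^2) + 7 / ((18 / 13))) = -60141195300224318425296291451226715271444331482944052745110786626367270346945117865855013288914287658335139302349457389287008375926411011448211448800551093 / 488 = -123240154303738357428885800000000000000000000000000000000000000000000000000000000000000000000000000000000000000000000000000000000000000000000000000000000.00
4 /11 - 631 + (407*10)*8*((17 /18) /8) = 318112 /99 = 3213.25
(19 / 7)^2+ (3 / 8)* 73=13619 / 392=34.74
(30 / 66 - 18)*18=-3474 / 11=-315.82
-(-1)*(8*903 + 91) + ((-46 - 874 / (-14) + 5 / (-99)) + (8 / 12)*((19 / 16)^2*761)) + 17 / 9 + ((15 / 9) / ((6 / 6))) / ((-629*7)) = 64153563701 / 7970688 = 8048.69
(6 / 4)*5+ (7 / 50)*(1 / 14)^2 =10501 / 1400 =7.50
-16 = -16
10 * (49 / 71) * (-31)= -15190 / 71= -213.94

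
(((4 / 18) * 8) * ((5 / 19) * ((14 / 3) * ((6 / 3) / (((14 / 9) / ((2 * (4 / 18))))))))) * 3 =640 / 171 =3.74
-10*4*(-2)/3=80/3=26.67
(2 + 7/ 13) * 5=165/ 13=12.69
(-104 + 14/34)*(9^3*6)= -7702614/17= -453094.94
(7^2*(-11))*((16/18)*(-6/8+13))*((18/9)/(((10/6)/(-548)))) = 57892912/15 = 3859527.47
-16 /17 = -0.94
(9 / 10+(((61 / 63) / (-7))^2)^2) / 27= 340544192659 / 10212172027470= 0.03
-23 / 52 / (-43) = 23 / 2236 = 0.01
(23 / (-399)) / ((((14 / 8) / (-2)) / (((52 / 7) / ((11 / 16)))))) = 153088 / 215061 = 0.71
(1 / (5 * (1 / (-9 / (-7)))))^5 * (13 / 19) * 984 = 755354808 / 997915625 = 0.76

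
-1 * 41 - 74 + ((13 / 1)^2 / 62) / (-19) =-135639 / 1178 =-115.14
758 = 758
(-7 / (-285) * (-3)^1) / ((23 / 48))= -336 / 2185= -0.15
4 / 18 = 2 / 9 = 0.22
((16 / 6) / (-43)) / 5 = -8 / 645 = -0.01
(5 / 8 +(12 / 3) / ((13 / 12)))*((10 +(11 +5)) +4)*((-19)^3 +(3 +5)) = -3549345 / 4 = -887336.25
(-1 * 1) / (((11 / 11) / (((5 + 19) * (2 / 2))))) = -24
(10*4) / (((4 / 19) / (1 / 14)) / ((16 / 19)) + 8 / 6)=240 / 29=8.28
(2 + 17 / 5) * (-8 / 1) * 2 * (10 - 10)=0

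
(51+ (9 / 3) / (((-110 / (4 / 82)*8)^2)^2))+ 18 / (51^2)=1561252256290664960867 / 30608635918051840000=51.01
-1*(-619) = 619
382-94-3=285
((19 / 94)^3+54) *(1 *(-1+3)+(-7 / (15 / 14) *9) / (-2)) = 1408553603 / 830584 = 1695.86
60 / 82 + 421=17291 / 41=421.73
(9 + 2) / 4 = 11 / 4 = 2.75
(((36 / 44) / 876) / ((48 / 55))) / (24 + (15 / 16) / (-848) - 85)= -1060 / 60419399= -0.00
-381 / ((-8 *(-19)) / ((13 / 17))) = -4953 / 2584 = -1.92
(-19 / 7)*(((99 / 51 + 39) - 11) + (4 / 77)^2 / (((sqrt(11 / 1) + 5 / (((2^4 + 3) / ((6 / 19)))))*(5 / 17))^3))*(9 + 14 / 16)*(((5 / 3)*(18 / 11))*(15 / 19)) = -22532566360605998609383436331 / 13040254922046263793361172 - 340823443673585841617412*sqrt(11) / 6711895915759106364230015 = -1728.09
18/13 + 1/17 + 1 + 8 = 2308/221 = 10.44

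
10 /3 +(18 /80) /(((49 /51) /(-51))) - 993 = -5889467 /5880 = -1001.61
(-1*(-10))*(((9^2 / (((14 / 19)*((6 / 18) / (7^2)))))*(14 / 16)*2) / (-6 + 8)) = 141395.62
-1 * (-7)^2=-49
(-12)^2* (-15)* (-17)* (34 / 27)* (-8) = -369920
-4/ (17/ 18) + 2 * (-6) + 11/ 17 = -265/ 17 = -15.59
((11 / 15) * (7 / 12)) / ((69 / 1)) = 77 / 12420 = 0.01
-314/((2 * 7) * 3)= -157/21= -7.48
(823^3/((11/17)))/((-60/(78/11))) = -123194630507/1210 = -101813744.22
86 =86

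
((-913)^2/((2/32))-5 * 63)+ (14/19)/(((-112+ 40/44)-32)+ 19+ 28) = 38263247619/2869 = 13336788.99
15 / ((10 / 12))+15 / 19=357 / 19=18.79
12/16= 3/4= 0.75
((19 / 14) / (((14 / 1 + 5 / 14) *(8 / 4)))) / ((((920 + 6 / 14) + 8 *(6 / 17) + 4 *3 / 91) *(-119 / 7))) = -1729 / 574246950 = -0.00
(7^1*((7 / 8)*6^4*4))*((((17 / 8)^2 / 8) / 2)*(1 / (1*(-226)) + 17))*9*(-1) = -39652060329 / 28928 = -1370715.58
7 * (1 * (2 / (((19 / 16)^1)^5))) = 14680064 / 2476099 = 5.93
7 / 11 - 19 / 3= -188 / 33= -5.70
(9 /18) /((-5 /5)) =-1 /2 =-0.50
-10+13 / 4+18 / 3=-3 / 4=-0.75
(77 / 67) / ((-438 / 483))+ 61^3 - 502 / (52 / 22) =28837096583 / 127166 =226767.35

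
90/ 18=5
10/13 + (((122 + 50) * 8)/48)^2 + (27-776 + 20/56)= 121055/1638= 73.90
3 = 3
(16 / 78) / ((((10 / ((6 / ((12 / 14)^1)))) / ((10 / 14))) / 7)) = 28 / 39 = 0.72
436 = 436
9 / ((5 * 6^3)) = 1 / 120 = 0.01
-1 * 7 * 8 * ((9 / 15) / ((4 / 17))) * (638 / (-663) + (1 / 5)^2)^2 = -3271693166 / 26934375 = -121.47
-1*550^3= -166375000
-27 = -27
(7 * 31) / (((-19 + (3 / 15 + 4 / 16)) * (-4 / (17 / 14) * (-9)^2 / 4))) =5270 / 30051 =0.18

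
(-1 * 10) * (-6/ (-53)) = -60/ 53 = -1.13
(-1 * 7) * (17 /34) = -7 /2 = -3.50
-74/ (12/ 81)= -999/ 2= -499.50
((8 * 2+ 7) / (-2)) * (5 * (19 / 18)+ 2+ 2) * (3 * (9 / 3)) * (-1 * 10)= 19205 / 2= 9602.50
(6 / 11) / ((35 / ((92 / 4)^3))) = 73002 / 385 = 189.62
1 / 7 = 0.14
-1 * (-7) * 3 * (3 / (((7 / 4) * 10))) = 18 / 5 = 3.60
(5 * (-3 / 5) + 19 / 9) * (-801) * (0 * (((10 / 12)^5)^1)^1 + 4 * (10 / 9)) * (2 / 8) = 7120 / 9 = 791.11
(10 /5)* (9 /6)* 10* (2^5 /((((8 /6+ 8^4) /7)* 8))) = 90 /439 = 0.21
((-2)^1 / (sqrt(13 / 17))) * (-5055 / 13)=10110 * sqrt(221) / 169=889.33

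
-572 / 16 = -35.75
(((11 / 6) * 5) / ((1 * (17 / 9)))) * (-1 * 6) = -495 / 17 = -29.12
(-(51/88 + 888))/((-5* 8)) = 15639/704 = 22.21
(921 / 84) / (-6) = -307 / 168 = -1.83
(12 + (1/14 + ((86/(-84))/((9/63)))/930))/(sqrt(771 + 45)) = 0.42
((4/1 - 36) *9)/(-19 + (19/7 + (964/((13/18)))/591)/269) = 694420272/45767875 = 15.17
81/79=1.03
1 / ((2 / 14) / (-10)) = -70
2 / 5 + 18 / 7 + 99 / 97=13553 / 3395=3.99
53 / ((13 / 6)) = 318 / 13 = 24.46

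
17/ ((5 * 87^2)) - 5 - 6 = -416278/ 37845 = -11.00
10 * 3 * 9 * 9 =2430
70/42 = 5/3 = 1.67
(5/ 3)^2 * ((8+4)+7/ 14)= 625/ 18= 34.72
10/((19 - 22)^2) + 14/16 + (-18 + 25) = 647/72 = 8.99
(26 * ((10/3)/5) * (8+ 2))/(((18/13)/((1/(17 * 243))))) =3380/111537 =0.03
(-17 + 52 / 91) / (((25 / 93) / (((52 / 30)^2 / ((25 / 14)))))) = -963976 / 9375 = -102.82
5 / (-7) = -5 / 7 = -0.71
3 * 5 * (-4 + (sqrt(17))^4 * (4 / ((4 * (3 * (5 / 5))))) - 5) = 1310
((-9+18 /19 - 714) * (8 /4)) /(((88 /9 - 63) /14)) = 3457188 /9101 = 379.87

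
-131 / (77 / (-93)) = 12183 / 77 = 158.22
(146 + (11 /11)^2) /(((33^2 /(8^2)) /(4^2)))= 50176 /363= 138.23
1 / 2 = 0.50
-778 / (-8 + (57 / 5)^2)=-19450 / 3049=-6.38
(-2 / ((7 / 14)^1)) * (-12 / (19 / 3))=144 / 19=7.58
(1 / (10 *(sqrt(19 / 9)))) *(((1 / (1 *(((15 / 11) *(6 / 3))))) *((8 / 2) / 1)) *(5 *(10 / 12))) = 11 *sqrt(19) / 114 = 0.42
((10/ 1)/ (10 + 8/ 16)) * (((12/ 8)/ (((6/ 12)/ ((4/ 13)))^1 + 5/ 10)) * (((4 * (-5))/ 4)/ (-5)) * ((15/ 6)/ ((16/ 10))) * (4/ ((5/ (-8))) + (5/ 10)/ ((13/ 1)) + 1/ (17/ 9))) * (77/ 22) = -322225/ 15028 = -21.44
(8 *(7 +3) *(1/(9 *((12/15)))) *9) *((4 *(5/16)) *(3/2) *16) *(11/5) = 6600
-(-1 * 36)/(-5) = -7.20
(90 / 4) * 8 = 180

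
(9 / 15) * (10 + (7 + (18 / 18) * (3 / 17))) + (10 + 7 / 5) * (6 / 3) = 2814 / 85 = 33.11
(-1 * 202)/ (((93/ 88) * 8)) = -2222/ 93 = -23.89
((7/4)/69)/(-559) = -7/154284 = -0.00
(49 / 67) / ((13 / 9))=441 / 871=0.51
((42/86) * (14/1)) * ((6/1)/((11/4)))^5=2341011456/6925193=338.04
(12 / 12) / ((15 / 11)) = 11 / 15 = 0.73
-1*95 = -95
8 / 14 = 4 / 7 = 0.57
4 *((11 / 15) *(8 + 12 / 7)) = 2992 / 105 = 28.50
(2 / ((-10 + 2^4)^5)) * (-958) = -479 / 1944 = -0.25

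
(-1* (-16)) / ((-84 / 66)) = -88 / 7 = -12.57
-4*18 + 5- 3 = -70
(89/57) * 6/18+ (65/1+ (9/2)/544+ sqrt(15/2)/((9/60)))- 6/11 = 10 * sqrt(30)/3+ 132990113/2046528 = 83.24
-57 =-57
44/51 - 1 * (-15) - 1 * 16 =-7/51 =-0.14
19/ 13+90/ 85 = 557/ 221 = 2.52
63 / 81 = 7 / 9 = 0.78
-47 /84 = -0.56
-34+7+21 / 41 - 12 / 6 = -28.49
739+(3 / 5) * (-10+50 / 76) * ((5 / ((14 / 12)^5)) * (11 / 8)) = 230293597 / 319333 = 721.17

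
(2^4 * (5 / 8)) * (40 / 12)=100 / 3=33.33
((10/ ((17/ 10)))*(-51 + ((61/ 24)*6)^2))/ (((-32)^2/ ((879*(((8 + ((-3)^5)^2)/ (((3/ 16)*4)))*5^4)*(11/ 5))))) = 99261073474.66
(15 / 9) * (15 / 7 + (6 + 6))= 165 / 7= 23.57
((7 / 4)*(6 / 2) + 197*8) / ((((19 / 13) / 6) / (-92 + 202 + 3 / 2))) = 55008525 / 76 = 723796.38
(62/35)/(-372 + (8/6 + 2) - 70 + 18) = -0.00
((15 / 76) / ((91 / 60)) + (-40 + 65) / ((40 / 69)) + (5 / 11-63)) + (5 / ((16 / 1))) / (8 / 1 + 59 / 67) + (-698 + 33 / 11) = -527851685 / 739024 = -714.26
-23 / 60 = -0.38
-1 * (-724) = 724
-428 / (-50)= 214 / 25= 8.56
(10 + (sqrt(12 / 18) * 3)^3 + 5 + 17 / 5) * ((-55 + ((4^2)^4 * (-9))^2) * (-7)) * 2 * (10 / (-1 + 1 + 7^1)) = -128024385138928- 41747082110520 * sqrt(6) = -230283434559773.85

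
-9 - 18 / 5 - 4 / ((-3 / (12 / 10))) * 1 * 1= -11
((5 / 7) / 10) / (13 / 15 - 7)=-15 / 1288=-0.01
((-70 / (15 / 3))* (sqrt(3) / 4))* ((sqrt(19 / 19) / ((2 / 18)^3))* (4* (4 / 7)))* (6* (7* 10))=-2449440* sqrt(3)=-4242554.53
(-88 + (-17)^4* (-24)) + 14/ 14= -2004591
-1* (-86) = 86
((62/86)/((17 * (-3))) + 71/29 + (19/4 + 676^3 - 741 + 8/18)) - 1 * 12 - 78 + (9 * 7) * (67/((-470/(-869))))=55403300824816153/179343540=308922756.99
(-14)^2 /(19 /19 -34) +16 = 332 /33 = 10.06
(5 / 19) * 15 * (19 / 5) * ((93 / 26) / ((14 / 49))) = 9765 / 52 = 187.79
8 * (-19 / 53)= -152 / 53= -2.87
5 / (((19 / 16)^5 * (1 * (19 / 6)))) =31457280 / 47045881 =0.67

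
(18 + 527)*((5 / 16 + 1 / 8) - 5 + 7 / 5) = -27577 / 16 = -1723.56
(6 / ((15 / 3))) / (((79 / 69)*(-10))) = -207 / 1975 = -0.10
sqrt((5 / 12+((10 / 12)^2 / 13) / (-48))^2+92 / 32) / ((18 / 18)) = sqrt(1537957201) / 22464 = 1.75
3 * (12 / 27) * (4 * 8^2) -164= 532 / 3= 177.33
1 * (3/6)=1/2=0.50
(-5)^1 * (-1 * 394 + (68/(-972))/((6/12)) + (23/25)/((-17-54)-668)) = 1769467189/897885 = 1970.71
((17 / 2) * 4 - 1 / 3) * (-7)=-235.67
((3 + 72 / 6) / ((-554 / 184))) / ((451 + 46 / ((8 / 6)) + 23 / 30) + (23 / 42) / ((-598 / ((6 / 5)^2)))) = -9418500 / 919296797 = -0.01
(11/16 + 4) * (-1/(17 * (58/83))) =-6225/15776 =-0.39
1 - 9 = -8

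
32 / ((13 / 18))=576 / 13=44.31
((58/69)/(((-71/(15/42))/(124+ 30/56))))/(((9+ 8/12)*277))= -17435/88658836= -0.00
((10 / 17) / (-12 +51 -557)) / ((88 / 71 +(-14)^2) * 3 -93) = -355 / 155905827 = -0.00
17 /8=2.12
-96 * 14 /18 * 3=-224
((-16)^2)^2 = 65536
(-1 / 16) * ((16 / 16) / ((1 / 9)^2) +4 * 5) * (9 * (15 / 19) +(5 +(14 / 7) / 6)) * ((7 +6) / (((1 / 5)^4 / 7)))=-4072761875 / 912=-4465747.67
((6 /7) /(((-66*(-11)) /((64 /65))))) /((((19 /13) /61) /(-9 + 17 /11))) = -320128 /885115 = -0.36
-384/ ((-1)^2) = -384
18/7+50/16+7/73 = 23679/4088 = 5.79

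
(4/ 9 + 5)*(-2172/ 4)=-8869/ 3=-2956.33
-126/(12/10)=-105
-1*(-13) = 13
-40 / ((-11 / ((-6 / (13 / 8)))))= -13.43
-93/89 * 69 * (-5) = 32085/89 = 360.51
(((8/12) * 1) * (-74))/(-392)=37/294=0.13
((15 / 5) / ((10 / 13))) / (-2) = -39 / 20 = -1.95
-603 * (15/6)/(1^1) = -1507.50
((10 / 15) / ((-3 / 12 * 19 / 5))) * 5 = -200 / 57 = -3.51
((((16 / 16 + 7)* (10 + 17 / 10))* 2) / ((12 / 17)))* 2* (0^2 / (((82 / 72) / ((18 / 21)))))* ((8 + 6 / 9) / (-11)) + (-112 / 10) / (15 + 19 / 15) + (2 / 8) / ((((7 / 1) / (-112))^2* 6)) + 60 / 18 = 812 / 61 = 13.31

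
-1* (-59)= 59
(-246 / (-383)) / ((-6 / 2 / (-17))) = 1394 / 383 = 3.64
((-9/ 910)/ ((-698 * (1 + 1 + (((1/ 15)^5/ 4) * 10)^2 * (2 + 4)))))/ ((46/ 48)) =166075312500/ 22464976767917957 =0.00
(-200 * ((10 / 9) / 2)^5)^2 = 390625000000 / 3486784401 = 112.03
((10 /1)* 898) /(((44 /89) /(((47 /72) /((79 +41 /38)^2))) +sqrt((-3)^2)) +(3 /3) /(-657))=4454580145590 /2410640846083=1.85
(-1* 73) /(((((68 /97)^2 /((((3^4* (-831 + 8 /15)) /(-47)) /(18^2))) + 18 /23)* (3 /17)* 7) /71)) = -4693.97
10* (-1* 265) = -2650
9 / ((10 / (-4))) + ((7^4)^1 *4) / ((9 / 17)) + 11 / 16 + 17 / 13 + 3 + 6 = 169867939 / 9360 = 18148.28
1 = 1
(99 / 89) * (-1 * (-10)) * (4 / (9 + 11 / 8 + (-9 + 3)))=6336 / 623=10.17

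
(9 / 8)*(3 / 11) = 27 / 88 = 0.31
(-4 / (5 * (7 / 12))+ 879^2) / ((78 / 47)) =423664063 / 910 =465564.90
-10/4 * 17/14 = -85/28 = -3.04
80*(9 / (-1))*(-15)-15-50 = 10735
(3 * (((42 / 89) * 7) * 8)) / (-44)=-1764 / 979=-1.80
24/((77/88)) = 192/7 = 27.43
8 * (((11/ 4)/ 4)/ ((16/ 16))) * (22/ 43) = 121/ 43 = 2.81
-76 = -76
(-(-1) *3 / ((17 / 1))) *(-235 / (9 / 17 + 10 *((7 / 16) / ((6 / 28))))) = -8460 / 4273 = -1.98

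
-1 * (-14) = 14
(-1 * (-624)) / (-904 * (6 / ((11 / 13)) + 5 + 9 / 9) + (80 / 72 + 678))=-3861 / 69022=-0.06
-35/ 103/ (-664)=35/ 68392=0.00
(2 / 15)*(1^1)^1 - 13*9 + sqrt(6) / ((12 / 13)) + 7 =-1648 / 15 + 13*sqrt(6) / 12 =-107.21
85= 85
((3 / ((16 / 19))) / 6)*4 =19 / 8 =2.38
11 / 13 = 0.85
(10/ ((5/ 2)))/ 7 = 4/ 7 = 0.57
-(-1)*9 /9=1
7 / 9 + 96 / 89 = 1487 / 801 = 1.86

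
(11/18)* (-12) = -22/3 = -7.33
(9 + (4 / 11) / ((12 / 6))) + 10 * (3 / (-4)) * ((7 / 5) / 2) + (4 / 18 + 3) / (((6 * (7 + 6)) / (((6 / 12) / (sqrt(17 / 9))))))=29 * sqrt(17) / 7956 + 173 / 44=3.95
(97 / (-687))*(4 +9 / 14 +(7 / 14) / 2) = -0.69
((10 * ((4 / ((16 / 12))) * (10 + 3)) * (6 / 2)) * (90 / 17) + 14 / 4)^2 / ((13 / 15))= 666037454415 / 15028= 44319766.73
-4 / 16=-1 / 4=-0.25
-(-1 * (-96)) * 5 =-480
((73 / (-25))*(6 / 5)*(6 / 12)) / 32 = -219 / 4000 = -0.05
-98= -98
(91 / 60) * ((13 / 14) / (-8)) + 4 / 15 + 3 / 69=987 / 7360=0.13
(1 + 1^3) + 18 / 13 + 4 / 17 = 3.62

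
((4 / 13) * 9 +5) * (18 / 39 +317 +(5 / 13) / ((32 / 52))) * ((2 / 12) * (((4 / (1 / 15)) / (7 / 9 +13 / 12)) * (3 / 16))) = 451059435 / 181168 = 2489.73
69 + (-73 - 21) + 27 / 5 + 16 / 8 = -88 / 5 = -17.60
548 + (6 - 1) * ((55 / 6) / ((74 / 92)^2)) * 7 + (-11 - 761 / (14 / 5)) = 43762391 / 57498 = 761.11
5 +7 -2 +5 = 15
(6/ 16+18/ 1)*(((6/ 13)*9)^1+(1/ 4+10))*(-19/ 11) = -2091957/ 4576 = -457.16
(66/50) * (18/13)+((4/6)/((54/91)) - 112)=-2870711/26325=-109.05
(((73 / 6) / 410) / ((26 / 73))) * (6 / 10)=5329 / 106600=0.05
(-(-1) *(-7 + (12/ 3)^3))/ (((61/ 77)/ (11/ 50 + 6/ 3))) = 487179/ 3050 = 159.73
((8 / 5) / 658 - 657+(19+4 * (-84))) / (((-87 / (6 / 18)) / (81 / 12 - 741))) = -2740.07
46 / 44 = 1.05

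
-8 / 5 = -1.60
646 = 646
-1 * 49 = -49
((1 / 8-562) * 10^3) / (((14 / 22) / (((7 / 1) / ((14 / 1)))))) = -6180625 / 14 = -441473.21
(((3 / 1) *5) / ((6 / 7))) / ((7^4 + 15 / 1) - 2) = 0.01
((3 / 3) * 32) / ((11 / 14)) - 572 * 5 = -31012 / 11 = -2819.27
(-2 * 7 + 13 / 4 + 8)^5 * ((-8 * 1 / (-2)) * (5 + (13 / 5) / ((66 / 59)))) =-4607.72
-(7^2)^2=-2401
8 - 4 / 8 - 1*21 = -27 / 2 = -13.50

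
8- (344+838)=-1174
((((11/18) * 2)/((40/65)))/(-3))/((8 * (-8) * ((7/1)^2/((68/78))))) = 187/1016064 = 0.00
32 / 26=16 / 13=1.23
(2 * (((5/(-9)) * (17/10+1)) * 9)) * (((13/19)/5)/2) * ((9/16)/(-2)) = 3159/6080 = 0.52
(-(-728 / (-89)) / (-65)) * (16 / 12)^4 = 14336 / 36045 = 0.40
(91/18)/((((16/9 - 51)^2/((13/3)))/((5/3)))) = 0.02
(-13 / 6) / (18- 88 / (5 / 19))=65 / 9492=0.01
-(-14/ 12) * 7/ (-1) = -8.17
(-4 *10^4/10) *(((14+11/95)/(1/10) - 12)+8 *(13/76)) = -9920000/19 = -522105.26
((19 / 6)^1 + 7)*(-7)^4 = 146461 / 6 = 24410.17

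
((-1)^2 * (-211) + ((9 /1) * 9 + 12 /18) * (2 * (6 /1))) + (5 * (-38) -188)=391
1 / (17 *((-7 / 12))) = -12 / 119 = -0.10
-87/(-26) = 87/26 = 3.35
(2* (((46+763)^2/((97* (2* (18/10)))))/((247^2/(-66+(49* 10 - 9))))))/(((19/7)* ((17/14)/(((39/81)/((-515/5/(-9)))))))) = 133088711350/408908181123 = 0.33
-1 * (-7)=7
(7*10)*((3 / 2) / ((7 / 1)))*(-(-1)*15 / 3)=75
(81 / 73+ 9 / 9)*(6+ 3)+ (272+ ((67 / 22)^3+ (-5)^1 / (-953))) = 236481797315 / 740770712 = 319.24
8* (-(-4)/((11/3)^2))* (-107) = -30816/121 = -254.68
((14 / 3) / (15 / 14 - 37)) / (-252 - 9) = 196 / 393849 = 0.00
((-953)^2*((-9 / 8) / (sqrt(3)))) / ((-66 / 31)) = 28154479*sqrt(3) / 176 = 277073.80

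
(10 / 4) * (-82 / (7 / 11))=-2255 / 7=-322.14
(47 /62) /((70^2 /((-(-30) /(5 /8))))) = 282 /37975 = 0.01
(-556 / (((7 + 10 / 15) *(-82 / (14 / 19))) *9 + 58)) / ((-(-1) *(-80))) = -973 / 1066900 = -0.00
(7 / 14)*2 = 1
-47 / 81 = -0.58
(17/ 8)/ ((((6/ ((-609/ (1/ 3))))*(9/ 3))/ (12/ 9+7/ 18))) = -106981/ 288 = -371.46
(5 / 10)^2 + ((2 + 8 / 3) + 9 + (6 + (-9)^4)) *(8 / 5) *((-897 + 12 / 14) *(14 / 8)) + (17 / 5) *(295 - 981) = -330290819 / 20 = -16514540.95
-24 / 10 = -12 / 5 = -2.40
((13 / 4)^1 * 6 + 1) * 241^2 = 2381321 / 2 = 1190660.50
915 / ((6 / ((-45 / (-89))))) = 77.11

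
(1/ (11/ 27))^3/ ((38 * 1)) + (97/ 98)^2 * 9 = 2236015575/ 242875556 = 9.21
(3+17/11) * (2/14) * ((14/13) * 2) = 200/143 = 1.40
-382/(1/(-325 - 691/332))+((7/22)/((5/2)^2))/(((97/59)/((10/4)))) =110652668693/885610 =124945.14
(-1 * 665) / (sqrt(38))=-35 * sqrt(38) / 2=-107.88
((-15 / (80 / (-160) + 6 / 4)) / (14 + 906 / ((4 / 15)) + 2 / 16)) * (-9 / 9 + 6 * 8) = -5640 / 27293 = -0.21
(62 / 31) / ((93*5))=2 / 465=0.00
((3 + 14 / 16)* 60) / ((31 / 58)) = 435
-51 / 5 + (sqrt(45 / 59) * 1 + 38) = 3 * sqrt(295) / 59 + 139 / 5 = 28.67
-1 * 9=-9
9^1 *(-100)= -900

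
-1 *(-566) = 566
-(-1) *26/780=1/30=0.03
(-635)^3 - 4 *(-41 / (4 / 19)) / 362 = -92689329971 / 362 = -256047872.85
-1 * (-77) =77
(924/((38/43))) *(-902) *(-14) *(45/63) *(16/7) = 409580160/19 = 21556850.53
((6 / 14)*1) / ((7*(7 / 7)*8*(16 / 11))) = 33 / 6272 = 0.01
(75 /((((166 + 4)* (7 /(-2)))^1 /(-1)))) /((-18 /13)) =-65 /714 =-0.09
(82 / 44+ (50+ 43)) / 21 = 2087 / 462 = 4.52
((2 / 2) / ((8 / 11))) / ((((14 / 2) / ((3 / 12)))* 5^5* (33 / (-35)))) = -1 / 60000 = -0.00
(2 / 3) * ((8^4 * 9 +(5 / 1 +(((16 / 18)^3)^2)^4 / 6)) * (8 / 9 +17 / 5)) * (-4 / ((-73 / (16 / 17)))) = 43591341076563652421706745758080 / 8018202624530301563974911081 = 5436.55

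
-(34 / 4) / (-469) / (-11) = -17 / 10318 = -0.00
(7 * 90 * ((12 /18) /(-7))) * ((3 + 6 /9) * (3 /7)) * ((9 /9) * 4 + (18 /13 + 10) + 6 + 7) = -243540 /91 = -2676.26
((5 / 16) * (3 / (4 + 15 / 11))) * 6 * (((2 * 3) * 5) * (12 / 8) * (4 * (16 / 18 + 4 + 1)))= 1111.65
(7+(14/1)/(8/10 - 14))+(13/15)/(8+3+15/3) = 15823/2640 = 5.99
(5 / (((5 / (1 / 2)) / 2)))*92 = 92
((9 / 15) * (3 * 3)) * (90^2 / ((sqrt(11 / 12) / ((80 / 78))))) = 1166400 * sqrt(33) / 143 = 46856.35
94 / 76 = 47 / 38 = 1.24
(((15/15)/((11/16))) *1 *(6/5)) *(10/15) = 64/55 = 1.16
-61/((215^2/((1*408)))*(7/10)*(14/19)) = -472872/453005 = -1.04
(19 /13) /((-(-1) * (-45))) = -0.03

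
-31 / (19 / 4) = -124 / 19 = -6.53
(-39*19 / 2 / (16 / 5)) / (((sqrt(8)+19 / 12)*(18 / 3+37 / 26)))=2745405 / 610652 - 866970*sqrt(2) / 152663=-3.54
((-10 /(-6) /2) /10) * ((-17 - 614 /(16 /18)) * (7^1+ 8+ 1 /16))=-682271 /768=-888.37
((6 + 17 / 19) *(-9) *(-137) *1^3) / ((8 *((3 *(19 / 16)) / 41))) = 4414962 / 361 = 12229.81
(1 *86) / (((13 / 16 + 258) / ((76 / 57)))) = 5504 / 12423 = 0.44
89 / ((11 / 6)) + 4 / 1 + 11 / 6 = 3589 / 66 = 54.38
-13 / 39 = -1 / 3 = -0.33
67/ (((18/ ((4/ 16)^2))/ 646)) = 21641/ 144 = 150.28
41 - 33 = 8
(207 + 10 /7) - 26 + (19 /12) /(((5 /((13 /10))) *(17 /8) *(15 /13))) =24445102 /133875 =182.60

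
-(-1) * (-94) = -94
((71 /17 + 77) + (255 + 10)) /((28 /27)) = 158895 /476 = 333.81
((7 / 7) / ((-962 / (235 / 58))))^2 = 55225 / 3113193616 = 0.00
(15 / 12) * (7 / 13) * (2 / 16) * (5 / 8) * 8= 175 / 416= 0.42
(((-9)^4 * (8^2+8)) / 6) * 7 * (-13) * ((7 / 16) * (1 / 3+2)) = -29255499 / 4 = -7313874.75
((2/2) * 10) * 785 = 7850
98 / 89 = 1.10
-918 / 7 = -131.14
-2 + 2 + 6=6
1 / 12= 0.08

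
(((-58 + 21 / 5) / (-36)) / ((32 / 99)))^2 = 8755681 / 409600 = 21.38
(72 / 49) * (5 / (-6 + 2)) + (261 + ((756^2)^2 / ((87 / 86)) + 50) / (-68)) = -229419558286535 / 48314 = -4748510955.14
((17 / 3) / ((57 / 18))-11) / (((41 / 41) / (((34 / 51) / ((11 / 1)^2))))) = -350 / 6897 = -0.05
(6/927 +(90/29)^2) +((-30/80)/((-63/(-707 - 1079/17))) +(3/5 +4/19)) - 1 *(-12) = 209904298223/11751276180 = 17.86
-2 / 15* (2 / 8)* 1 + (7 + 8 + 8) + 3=25.97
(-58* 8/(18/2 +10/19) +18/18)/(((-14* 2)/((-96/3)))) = -69080/1267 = -54.52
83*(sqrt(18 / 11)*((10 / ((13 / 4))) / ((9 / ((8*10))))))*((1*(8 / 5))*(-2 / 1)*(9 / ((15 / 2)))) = -339968*sqrt(22) / 143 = -11150.99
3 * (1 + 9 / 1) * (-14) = -420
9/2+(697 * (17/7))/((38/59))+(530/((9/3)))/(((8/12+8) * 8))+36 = 36948173/13832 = 2671.21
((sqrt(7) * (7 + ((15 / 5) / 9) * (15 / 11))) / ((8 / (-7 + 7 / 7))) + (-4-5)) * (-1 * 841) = 7569 + 103443 * sqrt(7) / 22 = 20009.20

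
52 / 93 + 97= 9073 / 93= 97.56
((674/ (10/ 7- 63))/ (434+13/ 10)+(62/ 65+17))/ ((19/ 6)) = 4372784362/ 772345535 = 5.66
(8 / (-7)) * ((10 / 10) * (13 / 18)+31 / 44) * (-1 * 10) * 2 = 22600 / 693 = 32.61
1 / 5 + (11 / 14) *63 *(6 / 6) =49.70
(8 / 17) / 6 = 4 / 51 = 0.08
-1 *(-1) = 1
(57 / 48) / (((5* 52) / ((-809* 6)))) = -46113 / 2080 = -22.17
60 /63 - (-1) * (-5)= -85 /21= -4.05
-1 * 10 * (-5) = 50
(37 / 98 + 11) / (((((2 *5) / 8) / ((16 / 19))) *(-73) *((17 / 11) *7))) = -78496 / 8087597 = -0.01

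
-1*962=-962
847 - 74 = 773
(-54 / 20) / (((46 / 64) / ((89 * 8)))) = -307584 / 115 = -2674.64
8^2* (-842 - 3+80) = -48960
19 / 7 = 2.71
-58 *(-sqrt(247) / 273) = 58 *sqrt(247) / 273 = 3.34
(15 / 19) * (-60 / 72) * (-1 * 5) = 125 / 38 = 3.29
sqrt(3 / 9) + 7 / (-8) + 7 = sqrt(3) / 3 + 49 / 8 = 6.70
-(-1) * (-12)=-12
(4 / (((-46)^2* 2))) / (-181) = -1 / 191498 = -0.00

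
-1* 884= -884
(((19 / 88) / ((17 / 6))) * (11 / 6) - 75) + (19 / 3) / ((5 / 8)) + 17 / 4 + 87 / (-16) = -268931 / 4080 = -65.91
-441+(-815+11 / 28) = -35157 / 28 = -1255.61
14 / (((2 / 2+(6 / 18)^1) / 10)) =105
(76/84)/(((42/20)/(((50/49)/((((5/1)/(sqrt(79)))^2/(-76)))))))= -2281520/21609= -105.58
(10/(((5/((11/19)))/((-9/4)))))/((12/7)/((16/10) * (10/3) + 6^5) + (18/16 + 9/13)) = -5841836/4075481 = -1.43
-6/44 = -3/22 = -0.14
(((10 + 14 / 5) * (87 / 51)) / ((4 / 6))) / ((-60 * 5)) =-232 / 2125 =-0.11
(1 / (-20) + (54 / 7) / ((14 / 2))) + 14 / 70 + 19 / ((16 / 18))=44349 / 1960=22.63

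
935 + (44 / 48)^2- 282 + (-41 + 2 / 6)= 88297 / 144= 613.17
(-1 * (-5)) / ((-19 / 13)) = -65 / 19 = -3.42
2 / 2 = 1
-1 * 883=-883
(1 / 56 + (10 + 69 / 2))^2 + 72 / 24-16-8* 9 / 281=1734747169 / 881216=1968.58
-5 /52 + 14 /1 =723 /52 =13.90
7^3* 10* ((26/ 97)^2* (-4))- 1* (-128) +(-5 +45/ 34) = -275568637/ 319906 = -861.41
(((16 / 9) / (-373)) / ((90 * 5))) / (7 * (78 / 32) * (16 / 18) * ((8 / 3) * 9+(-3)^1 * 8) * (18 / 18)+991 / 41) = -328 / 748527075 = -0.00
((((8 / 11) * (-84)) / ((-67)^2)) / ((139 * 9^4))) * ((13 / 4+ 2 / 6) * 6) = -4816 / 15010870347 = -0.00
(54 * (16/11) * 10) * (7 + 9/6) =73440/11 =6676.36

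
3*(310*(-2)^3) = -7440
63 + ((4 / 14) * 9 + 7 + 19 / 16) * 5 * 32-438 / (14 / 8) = 10739 / 7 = 1534.14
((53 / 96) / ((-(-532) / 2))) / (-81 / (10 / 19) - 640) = -265 / 101365152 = -0.00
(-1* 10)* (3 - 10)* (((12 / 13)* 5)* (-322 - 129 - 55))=-2125200 / 13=-163476.92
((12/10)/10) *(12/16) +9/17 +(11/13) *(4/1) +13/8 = 248803/44200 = 5.63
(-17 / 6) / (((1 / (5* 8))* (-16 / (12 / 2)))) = 85 / 2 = 42.50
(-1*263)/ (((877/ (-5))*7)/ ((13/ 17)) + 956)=17095/ 42223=0.40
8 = 8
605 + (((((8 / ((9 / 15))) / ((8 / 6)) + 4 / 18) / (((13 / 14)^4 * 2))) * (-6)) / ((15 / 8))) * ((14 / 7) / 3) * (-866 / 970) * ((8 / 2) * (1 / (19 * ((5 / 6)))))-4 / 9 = 35996250871703 / 59217663375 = 607.86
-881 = -881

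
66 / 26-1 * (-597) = 7794 / 13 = 599.54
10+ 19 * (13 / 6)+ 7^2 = 601 / 6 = 100.17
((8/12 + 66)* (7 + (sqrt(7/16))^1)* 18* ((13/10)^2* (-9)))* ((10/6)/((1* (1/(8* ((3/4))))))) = -1277640-45630* sqrt(7) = -1398365.63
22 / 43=0.51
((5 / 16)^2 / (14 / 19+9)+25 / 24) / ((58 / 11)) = 328735 / 1648128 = 0.20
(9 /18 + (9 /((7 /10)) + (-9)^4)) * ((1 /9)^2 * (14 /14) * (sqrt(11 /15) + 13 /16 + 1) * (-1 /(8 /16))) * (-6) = 184082 * sqrt(165) /2835 + 2669189 /1512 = 2599.40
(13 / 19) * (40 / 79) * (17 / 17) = 520 / 1501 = 0.35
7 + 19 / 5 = 10.80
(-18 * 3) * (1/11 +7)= -4212/11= -382.91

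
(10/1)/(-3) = -10/3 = -3.33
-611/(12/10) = -509.17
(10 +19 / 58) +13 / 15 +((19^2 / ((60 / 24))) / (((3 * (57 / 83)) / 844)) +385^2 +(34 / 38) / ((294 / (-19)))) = 2652325528 / 12789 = 207391.16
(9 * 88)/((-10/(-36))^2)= 256608/25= 10264.32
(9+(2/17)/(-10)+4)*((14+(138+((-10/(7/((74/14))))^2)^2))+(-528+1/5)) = 91495091768784/2450040425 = 37344.32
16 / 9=1.78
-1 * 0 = 0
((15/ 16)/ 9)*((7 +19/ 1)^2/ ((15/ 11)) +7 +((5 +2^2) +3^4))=8891/ 144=61.74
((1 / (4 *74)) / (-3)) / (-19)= 1 / 16872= 0.00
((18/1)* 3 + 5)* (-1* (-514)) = 30326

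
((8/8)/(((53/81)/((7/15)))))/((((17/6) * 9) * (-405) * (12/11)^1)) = -77/1216350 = -0.00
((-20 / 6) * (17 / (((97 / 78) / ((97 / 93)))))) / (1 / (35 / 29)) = -154700 / 2697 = -57.36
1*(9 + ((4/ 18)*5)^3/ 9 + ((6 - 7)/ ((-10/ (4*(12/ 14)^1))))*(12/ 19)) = 40877369/ 4363065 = 9.37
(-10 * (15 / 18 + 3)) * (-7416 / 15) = 18952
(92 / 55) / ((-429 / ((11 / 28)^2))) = -23 / 38220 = -0.00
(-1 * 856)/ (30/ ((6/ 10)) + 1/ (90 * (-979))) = -75422160/ 4405499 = -17.12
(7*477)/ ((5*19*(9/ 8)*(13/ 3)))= 8904/ 1235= 7.21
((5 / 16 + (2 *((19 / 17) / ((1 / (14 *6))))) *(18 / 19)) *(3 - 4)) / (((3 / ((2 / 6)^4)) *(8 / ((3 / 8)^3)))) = -48469 / 10027008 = -0.00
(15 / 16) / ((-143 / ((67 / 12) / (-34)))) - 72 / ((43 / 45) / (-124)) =125014870085 / 13380224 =9343.26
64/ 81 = 0.79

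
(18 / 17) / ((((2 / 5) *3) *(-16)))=-15 / 272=-0.06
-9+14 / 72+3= -209 / 36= -5.81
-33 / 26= -1.27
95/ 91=1.04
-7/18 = -0.39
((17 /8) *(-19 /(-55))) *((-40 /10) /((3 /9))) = -969 /110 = -8.81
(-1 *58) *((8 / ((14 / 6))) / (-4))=348 / 7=49.71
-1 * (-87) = 87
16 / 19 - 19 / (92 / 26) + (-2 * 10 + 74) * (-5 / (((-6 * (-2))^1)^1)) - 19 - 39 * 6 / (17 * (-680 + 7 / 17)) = -77424928 / 1682887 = -46.01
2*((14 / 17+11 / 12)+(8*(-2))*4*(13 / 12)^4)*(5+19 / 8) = -1755073 / 1377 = -1274.56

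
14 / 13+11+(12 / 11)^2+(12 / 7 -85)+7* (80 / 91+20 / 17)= -10413132 / 187187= -55.63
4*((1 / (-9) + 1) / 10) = 16 / 45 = 0.36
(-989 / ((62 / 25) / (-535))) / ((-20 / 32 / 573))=-195601867.74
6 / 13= 0.46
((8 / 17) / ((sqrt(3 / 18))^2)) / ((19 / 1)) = 48 / 323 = 0.15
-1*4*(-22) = 88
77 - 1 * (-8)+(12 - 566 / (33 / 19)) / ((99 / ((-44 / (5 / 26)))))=810.41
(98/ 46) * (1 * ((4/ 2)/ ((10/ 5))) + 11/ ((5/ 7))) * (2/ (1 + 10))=8036/ 1265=6.35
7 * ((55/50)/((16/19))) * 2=1463/80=18.29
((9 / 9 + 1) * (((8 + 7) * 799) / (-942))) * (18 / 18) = -25.45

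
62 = 62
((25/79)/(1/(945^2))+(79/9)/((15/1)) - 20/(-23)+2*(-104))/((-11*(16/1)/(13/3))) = -225128803601/32378940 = -6952.94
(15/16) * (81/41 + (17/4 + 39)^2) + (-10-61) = 17680559/10496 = 1684.50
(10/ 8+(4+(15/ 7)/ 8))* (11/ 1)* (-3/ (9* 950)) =-1133/ 53200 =-0.02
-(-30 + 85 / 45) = 253 / 9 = 28.11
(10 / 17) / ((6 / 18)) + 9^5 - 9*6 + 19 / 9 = 9026828 / 153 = 58998.88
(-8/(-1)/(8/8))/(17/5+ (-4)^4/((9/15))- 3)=0.02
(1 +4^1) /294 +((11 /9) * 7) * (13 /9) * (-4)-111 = -1273375 /7938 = -160.42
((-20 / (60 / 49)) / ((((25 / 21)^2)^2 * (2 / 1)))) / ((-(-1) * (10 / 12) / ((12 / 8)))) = -28588707 / 3906250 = -7.32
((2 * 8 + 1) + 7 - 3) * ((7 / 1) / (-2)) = -147 / 2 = -73.50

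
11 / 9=1.22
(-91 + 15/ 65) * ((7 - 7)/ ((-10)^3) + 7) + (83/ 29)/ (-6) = -1438319/ 2262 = -635.86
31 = 31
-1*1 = -1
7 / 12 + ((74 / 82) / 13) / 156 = 4045 / 6929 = 0.58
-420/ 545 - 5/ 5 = -193/ 109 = -1.77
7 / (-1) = -7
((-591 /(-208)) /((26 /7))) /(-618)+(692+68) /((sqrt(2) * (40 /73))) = -1379 /1114048+1387 * sqrt(2) /2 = 980.76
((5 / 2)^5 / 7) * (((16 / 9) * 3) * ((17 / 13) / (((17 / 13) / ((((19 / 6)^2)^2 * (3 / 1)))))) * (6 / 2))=407253125 / 6048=67336.83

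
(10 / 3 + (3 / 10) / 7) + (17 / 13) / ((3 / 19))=10609 / 910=11.66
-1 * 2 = -2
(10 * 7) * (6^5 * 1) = 544320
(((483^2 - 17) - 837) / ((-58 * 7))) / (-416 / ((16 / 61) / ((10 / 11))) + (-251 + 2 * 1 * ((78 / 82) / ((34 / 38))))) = 1755743 / 5185014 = 0.34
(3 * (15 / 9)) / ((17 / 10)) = 50 / 17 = 2.94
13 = 13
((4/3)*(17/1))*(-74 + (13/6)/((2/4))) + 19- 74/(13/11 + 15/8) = -3835637/2421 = -1584.32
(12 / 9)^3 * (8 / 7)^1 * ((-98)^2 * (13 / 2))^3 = 17793789355503616 / 27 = 659029235389022.81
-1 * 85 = -85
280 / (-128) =-35 / 16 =-2.19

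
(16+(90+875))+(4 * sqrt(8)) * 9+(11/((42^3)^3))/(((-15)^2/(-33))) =72 * sqrt(2)+29920847066724902279/30500353788710400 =1082.82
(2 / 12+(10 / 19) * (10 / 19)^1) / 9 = 961 / 19494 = 0.05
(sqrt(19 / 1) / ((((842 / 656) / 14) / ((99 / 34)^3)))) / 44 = 26.68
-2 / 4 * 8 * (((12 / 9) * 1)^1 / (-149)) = 16 / 447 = 0.04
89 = 89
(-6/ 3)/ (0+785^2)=-2/ 616225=-0.00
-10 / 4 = -5 / 2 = -2.50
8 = 8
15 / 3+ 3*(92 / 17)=361 / 17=21.24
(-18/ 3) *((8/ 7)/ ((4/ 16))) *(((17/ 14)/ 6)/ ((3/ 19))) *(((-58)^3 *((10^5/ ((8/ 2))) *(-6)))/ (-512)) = 98470587500/ 49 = 2009603826.53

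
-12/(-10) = 6/5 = 1.20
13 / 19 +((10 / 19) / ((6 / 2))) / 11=439 / 627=0.70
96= 96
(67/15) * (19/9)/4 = 1273/540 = 2.36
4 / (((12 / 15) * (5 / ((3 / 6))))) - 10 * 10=-99.50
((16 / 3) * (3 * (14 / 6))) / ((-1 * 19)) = -112 / 57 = -1.96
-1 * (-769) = 769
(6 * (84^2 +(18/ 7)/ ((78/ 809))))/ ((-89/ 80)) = -309371040/ 8099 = -38198.67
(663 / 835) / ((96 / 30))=663 / 2672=0.25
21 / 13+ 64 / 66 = 1109 / 429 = 2.59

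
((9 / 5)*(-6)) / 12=-9 / 10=-0.90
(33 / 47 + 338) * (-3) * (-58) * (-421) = -1166130426 / 47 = -24811285.66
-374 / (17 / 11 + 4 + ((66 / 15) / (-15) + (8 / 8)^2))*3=-462825 / 2579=-179.46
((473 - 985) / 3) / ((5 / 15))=-512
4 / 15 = 0.27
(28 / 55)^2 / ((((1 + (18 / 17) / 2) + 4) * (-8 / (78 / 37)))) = -64974 / 5260475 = -0.01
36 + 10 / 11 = 406 / 11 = 36.91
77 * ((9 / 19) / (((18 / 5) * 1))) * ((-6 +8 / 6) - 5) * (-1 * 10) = 55825 / 57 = 979.39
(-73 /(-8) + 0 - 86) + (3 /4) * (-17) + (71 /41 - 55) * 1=-46869 /328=-142.89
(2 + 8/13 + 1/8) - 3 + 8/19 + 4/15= 12689/29640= 0.43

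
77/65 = 1.18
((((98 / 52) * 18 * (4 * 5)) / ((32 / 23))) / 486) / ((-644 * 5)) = -7 / 22464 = -0.00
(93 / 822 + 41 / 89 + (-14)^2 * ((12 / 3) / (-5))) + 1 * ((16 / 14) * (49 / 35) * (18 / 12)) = -18756027 / 121930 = -153.83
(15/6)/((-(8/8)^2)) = -5/2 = -2.50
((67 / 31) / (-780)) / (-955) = 67 / 23091900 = 0.00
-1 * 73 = -73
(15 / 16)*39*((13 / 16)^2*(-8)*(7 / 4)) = -692055 / 2048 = -337.92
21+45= 66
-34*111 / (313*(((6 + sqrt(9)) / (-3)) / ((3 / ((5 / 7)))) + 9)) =-13209 / 9077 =-1.46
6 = 6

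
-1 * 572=-572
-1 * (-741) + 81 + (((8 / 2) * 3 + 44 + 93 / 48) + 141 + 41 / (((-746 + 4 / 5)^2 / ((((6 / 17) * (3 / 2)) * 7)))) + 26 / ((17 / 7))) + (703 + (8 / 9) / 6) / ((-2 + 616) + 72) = 37154140460621 / 35978762736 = 1032.67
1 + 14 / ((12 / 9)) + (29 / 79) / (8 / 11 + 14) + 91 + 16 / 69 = 15123439 / 147177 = 102.76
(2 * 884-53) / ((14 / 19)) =4655 / 2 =2327.50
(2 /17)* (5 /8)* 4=5 /17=0.29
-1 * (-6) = 6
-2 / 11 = -0.18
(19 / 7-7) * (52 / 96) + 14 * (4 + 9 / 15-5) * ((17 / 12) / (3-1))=-2641 / 420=-6.29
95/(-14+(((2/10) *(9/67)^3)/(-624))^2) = -9294779684629088000/1369757006155806551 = -6.79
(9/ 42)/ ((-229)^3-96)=-0.00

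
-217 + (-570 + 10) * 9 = -5257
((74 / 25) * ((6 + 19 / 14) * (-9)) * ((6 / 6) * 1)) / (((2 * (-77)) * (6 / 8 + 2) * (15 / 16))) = 365856 / 741125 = 0.49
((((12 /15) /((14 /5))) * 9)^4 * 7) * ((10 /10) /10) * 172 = 9027936 /1715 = 5264.10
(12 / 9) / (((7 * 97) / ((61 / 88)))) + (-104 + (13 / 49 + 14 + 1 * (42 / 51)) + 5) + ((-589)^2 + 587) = 1852766118191 / 5332866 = 347424.09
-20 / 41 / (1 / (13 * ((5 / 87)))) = -1300 / 3567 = -0.36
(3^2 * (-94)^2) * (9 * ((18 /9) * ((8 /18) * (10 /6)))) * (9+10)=20146080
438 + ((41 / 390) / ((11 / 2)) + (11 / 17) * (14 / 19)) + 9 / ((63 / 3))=438.92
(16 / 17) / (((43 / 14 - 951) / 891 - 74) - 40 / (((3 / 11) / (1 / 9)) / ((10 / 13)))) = -2594592 / 241490287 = -0.01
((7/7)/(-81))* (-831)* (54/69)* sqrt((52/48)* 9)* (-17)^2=80053* sqrt(39)/69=7245.37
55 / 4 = 13.75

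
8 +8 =16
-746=-746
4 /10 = 2 /5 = 0.40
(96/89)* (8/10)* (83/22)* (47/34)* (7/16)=163842/83215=1.97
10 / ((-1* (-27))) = 10 / 27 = 0.37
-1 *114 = -114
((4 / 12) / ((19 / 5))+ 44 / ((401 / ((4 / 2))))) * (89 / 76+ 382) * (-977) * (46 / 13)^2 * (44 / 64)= -387460044109061 / 391433744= -989848.35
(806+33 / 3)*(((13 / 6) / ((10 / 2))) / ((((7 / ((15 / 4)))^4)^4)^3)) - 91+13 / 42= -1582335009595396218880143629429961058803987286501267336789445390280248807 / 17447642531643981094948836931792693241065504175875363188714006764322816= -90.69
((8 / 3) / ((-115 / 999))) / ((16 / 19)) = -6327 / 230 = -27.51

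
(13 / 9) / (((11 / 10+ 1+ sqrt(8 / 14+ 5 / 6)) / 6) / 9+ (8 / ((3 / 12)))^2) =9057828780 / 6421547710631 - 3900*sqrt(2478) / 6421547710631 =0.00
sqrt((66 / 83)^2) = 66 / 83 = 0.80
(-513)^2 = 263169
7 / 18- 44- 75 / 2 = -730 / 9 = -81.11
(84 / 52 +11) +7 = 255 / 13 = 19.62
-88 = -88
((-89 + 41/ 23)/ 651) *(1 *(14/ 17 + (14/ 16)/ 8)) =-8555/ 68448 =-0.12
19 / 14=1.36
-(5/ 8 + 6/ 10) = -1.22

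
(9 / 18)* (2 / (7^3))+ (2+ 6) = 2745 / 343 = 8.00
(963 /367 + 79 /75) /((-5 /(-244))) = 24697192 /137625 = 179.45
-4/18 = -2/9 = -0.22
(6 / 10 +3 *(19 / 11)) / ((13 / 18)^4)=33382368 / 1570855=21.25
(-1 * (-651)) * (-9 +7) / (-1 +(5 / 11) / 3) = 3069 / 2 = 1534.50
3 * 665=1995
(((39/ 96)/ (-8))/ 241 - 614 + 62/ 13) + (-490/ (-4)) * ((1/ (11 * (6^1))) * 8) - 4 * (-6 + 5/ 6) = -15184871881/ 26467584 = -573.72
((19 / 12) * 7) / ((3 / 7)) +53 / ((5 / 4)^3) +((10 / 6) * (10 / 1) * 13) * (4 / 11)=6523357 / 49500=131.78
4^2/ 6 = 2.67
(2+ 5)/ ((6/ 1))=7/ 6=1.17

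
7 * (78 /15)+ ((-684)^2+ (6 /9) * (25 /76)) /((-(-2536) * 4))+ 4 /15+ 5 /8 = 96460289 /1156416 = 83.41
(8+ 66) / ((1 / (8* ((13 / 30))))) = 256.53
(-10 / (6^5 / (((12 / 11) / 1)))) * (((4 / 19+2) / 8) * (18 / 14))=-0.00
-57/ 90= -19/ 30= -0.63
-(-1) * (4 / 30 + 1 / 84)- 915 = -384239 / 420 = -914.85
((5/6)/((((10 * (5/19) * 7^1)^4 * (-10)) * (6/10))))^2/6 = 16983563041/70042332150000000000000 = 0.00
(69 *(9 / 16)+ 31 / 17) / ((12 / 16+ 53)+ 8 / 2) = 1579 / 2244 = 0.70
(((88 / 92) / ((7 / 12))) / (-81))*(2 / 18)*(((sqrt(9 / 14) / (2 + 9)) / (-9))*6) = 8*sqrt(14) / 273861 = 0.00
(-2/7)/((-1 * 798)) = 1/2793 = 0.00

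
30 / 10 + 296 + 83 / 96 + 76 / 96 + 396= 22293 / 32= 696.66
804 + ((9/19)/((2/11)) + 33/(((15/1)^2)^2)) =517236043/641250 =806.61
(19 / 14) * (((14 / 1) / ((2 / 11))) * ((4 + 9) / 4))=339.62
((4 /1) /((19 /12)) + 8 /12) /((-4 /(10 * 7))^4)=136556875 /456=299466.83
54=54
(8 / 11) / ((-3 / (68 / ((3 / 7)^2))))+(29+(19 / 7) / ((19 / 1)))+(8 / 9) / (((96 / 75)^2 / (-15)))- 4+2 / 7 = -19282553 / 266112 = -72.46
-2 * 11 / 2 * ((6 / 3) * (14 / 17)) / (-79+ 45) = 0.53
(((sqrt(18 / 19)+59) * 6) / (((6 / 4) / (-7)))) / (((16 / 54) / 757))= -8441307 / 2 - 429219 * sqrt(38) / 38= -4290282.02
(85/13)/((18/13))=85/18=4.72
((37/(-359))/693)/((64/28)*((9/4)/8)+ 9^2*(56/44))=-74/51615225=-0.00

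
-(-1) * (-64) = -64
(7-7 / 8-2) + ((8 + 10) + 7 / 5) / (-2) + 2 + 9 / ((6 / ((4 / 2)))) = -23 / 40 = -0.58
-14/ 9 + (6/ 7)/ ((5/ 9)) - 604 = -190264/ 315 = -604.01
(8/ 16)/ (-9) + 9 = 161/ 18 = 8.94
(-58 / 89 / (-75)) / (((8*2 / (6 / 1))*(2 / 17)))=0.03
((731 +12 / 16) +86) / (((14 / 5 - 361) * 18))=-16355 / 128952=-0.13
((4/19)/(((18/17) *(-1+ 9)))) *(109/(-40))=-1853/27360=-0.07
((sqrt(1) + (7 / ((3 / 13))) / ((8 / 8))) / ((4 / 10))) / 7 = 235 / 21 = 11.19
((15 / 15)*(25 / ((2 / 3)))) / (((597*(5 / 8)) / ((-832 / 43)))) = -16640 / 8557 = -1.94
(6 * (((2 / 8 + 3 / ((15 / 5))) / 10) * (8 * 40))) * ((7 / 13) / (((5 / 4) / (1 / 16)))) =6.46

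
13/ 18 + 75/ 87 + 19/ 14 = 5374/ 1827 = 2.94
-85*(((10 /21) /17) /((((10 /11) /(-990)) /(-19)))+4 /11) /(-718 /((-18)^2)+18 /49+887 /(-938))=144195986970 /8173847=17641.14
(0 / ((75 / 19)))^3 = 0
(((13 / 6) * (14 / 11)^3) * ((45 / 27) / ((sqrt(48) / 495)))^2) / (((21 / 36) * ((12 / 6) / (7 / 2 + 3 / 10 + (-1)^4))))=2866500 / 11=260590.91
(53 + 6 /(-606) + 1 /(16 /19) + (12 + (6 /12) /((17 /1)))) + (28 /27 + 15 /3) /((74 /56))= 1942402369 /27444528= 70.78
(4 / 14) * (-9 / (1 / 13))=-234 / 7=-33.43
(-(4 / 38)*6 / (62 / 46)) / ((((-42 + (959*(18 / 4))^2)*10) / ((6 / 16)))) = -69 / 73128269795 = -0.00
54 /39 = 18 /13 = 1.38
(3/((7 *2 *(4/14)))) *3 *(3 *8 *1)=54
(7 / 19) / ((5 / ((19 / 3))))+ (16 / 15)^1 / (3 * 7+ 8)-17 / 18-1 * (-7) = 17119 / 2610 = 6.56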